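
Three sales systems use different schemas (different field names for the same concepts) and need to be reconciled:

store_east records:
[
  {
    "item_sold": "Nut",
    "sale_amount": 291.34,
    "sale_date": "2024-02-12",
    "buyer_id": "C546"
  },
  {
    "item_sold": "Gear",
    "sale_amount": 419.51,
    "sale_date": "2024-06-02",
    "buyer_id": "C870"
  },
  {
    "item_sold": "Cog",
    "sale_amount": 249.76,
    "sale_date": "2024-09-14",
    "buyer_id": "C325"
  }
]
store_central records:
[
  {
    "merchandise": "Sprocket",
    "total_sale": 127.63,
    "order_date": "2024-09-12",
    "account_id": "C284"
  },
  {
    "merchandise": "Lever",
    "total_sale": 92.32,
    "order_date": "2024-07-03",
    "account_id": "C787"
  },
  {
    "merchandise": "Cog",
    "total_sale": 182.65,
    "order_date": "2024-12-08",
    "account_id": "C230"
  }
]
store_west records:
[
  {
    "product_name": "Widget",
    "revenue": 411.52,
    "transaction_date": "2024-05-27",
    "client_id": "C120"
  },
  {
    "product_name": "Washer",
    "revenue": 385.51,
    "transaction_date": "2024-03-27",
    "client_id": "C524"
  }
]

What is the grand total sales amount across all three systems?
2160.24

Schema reconciliation - all amount fields map to sale amount:

store_east (sale_amount): 960.61
store_central (total_sale): 402.6
store_west (revenue): 797.03

Grand total: 2160.24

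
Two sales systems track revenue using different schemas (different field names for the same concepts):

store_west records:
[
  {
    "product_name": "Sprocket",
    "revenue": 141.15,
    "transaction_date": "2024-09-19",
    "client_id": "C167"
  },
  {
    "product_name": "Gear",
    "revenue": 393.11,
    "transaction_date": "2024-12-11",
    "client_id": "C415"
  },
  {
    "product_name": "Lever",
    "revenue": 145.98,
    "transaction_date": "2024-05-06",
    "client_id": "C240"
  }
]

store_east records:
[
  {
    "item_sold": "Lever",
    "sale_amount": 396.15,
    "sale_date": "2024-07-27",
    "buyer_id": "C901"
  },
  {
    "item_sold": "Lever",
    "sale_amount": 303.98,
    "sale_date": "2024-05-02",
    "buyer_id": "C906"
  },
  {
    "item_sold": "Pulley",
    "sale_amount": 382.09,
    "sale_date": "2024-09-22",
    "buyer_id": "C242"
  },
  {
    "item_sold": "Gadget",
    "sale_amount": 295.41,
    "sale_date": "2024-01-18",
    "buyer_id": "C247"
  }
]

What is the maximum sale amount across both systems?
396.15

Reconcile: "revenue" (store_west) = "sale_amount" (store_east) = sale amount

Maximum in store_west: 393.11
Maximum in store_east: 396.15

Overall maximum: max(393.11, 396.15) = 396.15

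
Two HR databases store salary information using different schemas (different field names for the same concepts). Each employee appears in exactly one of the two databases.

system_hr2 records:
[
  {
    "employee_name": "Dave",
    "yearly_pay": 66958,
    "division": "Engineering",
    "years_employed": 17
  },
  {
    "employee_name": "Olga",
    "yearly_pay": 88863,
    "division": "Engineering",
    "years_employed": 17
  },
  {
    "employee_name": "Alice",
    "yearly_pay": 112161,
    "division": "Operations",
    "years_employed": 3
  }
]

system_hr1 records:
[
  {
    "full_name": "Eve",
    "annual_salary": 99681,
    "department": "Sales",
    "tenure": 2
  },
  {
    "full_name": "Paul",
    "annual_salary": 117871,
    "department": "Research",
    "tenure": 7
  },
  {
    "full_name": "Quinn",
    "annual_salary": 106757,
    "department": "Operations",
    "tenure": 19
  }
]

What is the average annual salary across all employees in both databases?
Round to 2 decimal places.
98715.17

Schema mapping: "yearly_pay" (system_hr2) = "annual_salary" (system_hr1) = annual salary

All salaries: [66958, 88863, 112161, 99681, 117871, 106757]
Sum: 592291
Count: 6
Average: 592291 / 6 = 98715.17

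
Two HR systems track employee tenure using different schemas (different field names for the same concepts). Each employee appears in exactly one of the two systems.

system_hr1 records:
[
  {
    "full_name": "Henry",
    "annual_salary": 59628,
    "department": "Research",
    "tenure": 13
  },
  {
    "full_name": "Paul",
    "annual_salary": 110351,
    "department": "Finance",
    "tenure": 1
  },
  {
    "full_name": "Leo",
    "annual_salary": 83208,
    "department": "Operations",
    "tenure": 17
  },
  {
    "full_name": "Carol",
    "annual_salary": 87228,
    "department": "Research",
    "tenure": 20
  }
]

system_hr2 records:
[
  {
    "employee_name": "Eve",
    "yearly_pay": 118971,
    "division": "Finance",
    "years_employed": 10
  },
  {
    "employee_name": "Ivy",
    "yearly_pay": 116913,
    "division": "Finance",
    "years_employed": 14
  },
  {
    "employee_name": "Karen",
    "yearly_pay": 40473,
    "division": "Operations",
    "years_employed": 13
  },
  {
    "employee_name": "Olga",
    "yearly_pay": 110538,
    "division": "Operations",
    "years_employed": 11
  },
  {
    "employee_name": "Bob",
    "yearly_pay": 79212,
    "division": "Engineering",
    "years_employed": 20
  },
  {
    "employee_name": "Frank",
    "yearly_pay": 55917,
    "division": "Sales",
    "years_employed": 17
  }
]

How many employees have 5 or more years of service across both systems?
9

Reconcile schemas: "tenure" (system_hr1) = "years_employed" (system_hr2) = years of service

From system_hr1: 3 employees with >= 5 years
From system_hr2: 6 employees with >= 5 years

Total: 3 + 6 = 9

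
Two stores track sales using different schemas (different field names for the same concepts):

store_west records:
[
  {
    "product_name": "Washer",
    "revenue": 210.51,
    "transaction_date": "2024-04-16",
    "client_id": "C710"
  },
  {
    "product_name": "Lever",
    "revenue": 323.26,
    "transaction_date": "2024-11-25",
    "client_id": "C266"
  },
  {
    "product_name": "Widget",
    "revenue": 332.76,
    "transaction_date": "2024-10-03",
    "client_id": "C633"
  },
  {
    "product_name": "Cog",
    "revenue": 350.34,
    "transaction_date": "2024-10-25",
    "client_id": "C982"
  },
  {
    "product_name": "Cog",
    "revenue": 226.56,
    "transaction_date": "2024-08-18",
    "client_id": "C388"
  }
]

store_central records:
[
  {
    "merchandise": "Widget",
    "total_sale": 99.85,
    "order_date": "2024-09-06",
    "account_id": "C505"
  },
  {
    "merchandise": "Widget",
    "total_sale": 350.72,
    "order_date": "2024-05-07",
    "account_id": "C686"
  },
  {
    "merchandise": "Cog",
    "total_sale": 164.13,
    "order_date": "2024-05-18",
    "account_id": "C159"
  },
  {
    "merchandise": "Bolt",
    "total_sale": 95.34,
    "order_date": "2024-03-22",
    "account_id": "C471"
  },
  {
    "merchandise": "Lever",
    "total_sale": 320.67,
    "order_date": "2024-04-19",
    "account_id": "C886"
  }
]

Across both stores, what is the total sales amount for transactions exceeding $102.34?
2278.95

Schema mapping: "revenue" (store_west) = "total_sale" (store_central) = sale amount

Sum of sales > $102.34 in store_west: 1443.43
Sum of sales > $102.34 in store_central: 835.52

Total: 1443.43 + 835.52 = 2278.95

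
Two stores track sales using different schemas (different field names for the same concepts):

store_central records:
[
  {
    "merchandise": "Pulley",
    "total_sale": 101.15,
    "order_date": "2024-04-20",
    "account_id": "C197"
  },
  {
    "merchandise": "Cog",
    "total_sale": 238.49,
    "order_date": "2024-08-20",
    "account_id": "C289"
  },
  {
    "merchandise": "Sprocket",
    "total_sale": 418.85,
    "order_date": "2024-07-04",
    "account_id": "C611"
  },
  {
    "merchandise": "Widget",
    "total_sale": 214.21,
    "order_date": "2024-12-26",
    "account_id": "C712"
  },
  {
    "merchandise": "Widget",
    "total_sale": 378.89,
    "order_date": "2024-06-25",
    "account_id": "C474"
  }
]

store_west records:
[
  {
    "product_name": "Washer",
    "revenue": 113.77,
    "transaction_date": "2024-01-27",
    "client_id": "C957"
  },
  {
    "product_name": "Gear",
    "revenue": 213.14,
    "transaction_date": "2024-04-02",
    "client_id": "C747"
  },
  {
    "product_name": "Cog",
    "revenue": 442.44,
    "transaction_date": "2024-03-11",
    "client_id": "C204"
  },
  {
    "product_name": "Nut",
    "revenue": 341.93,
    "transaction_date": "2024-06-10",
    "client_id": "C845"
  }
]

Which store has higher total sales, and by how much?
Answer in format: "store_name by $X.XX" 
store_central by $240.31

Schema mapping: "total_sale" (store_central) = "revenue" (store_west) = sale amount

Total for store_central: 1351.59
Total for store_west: 1111.28

Difference: |1351.59 - 1111.28| = 240.31
store_central has higher sales by $240.31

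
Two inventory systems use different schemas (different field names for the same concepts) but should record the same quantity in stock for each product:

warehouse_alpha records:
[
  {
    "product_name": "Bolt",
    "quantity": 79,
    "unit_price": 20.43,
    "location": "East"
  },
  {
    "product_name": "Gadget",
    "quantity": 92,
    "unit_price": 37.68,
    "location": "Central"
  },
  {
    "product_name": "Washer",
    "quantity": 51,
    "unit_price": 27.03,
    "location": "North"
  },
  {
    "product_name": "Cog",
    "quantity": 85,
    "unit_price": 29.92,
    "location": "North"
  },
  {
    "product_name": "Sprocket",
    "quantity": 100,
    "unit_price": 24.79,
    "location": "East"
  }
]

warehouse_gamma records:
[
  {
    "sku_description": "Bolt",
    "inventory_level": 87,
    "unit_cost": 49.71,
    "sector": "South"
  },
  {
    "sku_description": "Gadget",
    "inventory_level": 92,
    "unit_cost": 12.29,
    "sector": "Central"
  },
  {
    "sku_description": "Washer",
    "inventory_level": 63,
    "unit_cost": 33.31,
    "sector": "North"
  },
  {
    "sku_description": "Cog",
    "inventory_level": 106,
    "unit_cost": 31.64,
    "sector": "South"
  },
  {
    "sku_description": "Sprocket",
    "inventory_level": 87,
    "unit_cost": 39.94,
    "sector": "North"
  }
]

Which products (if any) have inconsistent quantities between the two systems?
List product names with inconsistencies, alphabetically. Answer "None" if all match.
Bolt, Cog, Sprocket, Washer

Schema mappings:
- "product_name" (warehouse_alpha) = "sku_description" (warehouse_gamma) = product name
- "quantity" (warehouse_alpha) = "inventory_level" (warehouse_gamma) = quantity

Comparison:
  Bolt: 79 vs 87 - MISMATCH
  Gadget: 92 vs 92 - MATCH
  Washer: 51 vs 63 - MISMATCH
  Cog: 85 vs 106 - MISMATCH
  Sprocket: 100 vs 87 - MISMATCH

Products with inconsistencies: Bolt, Cog, Sprocket, Washer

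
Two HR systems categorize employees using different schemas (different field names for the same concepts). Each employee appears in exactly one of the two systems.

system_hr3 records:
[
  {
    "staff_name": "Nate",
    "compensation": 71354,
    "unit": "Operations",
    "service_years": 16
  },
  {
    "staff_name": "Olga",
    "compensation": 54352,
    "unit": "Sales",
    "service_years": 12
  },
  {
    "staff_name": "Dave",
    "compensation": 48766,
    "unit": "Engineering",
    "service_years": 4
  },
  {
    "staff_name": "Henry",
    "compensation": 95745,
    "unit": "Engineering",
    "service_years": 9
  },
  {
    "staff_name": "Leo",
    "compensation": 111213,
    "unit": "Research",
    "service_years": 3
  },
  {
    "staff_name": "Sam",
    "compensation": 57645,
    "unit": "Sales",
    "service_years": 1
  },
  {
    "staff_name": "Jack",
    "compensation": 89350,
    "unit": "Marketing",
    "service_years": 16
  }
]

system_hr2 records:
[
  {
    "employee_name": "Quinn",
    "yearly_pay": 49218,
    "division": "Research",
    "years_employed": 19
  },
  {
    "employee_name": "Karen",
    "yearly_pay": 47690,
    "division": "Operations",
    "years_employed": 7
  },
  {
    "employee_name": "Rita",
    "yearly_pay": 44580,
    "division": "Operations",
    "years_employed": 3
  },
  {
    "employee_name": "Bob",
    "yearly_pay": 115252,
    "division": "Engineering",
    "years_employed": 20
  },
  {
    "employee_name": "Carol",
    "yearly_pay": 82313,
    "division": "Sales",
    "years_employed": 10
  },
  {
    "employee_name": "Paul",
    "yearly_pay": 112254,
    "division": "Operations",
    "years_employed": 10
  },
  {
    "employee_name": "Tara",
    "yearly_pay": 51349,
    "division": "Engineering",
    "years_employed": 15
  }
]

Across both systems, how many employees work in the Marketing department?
1

Schema mapping: "unit" (system_hr3) = "division" (system_hr2) = department

Marketing employees in system_hr3: 1
Marketing employees in system_hr2: 0

Total in Marketing: 1 + 0 = 1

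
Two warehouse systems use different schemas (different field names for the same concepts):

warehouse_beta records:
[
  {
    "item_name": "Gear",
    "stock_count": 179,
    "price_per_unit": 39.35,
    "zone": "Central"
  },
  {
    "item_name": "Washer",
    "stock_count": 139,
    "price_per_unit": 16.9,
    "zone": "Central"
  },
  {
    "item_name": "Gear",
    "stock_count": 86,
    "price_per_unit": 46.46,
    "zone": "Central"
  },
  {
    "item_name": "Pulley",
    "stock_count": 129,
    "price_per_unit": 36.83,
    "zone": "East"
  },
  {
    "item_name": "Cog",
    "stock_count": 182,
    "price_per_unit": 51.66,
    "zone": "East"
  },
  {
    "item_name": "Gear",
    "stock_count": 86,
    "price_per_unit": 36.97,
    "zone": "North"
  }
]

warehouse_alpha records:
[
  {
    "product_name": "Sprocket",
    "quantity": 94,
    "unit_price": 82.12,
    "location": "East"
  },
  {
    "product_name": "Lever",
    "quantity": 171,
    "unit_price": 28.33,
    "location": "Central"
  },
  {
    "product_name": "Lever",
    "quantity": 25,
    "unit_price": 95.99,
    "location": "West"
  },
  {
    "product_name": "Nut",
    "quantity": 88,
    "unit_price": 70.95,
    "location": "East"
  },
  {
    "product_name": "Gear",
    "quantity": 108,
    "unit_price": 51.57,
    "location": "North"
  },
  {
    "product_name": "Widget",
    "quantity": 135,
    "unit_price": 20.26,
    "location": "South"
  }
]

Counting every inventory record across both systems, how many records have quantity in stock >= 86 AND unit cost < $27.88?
2

Schema mappings:
- "stock_count" (warehouse_beta) = "quantity" (warehouse_alpha) = quantity
- "price_per_unit" (warehouse_beta) = "unit_price" (warehouse_alpha) = unit cost

Records meeting both conditions in warehouse_beta: 1
Records meeting both conditions in warehouse_alpha: 1

Total: 1 + 1 = 2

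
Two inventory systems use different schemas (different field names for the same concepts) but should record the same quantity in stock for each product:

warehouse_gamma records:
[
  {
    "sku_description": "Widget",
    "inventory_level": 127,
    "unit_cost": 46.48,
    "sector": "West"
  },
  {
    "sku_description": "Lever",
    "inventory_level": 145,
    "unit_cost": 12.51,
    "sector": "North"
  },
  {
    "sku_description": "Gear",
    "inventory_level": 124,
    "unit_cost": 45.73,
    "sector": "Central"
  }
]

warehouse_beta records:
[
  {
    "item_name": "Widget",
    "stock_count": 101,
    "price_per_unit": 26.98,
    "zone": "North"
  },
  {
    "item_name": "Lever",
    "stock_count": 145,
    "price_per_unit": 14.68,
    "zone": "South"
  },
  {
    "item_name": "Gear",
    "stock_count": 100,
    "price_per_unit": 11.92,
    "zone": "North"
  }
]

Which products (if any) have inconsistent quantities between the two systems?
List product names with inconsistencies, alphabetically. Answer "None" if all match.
Gear, Widget

Schema mappings:
- "sku_description" (warehouse_gamma) = "item_name" (warehouse_beta) = product name
- "inventory_level" (warehouse_gamma) = "stock_count" (warehouse_beta) = quantity

Comparison:
  Widget: 127 vs 101 - MISMATCH
  Lever: 145 vs 145 - MATCH
  Gear: 124 vs 100 - MISMATCH

Products with inconsistencies: Gear, Widget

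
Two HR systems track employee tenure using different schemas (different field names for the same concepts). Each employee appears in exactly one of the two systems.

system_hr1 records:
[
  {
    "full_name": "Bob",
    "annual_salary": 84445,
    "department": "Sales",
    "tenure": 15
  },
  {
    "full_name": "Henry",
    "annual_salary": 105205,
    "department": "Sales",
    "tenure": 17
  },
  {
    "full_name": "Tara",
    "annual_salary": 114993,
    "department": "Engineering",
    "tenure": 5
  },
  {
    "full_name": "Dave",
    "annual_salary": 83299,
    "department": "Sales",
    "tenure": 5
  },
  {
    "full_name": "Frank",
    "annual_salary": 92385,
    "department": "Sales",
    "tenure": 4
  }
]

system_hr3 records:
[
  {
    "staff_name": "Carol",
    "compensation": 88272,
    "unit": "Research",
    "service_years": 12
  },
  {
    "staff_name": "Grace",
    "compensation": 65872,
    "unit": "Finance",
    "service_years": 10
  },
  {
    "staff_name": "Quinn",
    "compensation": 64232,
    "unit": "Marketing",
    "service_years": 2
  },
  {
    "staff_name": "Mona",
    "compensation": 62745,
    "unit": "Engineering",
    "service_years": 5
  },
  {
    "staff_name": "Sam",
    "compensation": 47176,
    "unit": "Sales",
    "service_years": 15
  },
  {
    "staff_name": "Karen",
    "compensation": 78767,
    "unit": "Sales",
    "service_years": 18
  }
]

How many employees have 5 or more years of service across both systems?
9

Reconcile schemas: "tenure" (system_hr1) = "service_years" (system_hr3) = years of service

From system_hr1: 4 employees with >= 5 years
From system_hr3: 5 employees with >= 5 years

Total: 4 + 5 = 9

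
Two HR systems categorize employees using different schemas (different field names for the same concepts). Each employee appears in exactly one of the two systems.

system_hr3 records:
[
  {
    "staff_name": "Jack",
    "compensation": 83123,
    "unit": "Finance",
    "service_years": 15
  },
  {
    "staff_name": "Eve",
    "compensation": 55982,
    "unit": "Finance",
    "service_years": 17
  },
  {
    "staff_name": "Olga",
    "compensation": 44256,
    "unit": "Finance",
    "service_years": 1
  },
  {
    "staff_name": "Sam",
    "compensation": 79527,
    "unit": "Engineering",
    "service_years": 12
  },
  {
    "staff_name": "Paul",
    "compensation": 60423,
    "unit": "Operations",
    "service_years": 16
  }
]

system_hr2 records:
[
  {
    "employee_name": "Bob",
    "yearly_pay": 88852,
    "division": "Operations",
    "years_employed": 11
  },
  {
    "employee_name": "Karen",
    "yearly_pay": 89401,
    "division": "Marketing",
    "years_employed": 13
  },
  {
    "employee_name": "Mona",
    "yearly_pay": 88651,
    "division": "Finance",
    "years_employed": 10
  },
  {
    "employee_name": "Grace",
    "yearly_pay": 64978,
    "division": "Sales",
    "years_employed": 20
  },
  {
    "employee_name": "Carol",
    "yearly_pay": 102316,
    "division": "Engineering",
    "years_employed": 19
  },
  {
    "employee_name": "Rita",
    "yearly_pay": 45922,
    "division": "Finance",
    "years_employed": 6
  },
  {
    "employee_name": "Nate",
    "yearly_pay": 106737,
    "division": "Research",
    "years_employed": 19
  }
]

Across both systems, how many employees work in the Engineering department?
2

Schema mapping: "unit" (system_hr3) = "division" (system_hr2) = department

Engineering employees in system_hr3: 1
Engineering employees in system_hr2: 1

Total in Engineering: 1 + 1 = 2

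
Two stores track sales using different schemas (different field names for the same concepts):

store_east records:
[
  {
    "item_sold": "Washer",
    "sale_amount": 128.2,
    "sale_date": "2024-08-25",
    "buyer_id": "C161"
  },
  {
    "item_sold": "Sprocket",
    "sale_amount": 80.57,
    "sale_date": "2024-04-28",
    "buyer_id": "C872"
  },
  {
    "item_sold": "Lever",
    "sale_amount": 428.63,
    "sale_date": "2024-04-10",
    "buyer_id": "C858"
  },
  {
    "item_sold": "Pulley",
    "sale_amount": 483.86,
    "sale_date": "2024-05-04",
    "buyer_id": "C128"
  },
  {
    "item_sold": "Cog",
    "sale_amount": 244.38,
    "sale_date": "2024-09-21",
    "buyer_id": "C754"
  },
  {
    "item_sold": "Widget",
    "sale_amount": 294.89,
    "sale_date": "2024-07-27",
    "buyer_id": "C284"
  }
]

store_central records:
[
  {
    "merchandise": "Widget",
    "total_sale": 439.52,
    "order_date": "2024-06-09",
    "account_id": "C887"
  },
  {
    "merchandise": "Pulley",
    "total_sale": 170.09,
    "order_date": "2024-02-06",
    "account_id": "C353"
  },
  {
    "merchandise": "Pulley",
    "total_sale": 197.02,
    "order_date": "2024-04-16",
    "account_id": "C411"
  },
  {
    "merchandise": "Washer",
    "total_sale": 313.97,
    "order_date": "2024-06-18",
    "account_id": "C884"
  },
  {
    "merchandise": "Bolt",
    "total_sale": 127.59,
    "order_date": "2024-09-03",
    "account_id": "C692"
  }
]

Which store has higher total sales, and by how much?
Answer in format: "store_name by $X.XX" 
store_east by $412.34

Schema mapping: "sale_amount" (store_east) = "total_sale" (store_central) = sale amount

Total for store_east: 1660.53
Total for store_central: 1248.19

Difference: |1660.53 - 1248.19| = 412.34
store_east has higher sales by $412.34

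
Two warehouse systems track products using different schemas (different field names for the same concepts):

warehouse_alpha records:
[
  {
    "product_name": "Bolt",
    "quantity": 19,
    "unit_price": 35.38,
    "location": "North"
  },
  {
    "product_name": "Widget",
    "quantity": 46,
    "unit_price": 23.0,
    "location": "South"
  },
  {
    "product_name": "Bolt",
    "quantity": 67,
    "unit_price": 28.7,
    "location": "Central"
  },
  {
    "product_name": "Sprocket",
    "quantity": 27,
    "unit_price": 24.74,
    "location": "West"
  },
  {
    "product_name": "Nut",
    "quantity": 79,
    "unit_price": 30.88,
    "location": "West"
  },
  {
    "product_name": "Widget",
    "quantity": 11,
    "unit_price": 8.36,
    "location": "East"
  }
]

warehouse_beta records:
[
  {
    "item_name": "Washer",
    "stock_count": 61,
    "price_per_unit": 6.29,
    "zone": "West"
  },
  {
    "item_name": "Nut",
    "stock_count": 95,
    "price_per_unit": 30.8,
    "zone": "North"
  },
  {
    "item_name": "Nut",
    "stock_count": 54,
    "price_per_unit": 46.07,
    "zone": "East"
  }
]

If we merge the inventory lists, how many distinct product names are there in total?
5

Schema mapping: "product_name" (warehouse_alpha) = "item_name" (warehouse_beta) = product name

Products in warehouse_alpha: ['Bolt', 'Nut', 'Sprocket', 'Widget']
Products in warehouse_beta: ['Nut', 'Washer']

Union (unique products): ['Bolt', 'Nut', 'Sprocket', 'Washer', 'Widget']
Count: 5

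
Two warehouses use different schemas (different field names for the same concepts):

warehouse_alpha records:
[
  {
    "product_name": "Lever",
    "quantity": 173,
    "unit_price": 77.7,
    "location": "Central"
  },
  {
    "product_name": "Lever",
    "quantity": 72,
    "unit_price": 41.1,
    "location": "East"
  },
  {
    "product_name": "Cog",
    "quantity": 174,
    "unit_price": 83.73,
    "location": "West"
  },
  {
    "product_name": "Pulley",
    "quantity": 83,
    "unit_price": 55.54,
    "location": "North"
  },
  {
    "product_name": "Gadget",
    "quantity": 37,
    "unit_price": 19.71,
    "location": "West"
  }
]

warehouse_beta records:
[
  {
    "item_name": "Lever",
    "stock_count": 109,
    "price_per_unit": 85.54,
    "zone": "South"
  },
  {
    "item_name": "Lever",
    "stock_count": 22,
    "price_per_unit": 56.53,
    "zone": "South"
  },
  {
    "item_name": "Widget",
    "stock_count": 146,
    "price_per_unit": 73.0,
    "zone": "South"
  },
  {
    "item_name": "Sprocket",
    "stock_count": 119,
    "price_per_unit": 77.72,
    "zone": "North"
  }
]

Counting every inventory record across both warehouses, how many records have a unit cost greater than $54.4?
7

Schema mapping: "unit_price" (warehouse_alpha) = "price_per_unit" (warehouse_beta) = unit cost

Records > $54.4 in warehouse_alpha: 3
Records > $54.4 in warehouse_beta: 4

Total count: 3 + 4 = 7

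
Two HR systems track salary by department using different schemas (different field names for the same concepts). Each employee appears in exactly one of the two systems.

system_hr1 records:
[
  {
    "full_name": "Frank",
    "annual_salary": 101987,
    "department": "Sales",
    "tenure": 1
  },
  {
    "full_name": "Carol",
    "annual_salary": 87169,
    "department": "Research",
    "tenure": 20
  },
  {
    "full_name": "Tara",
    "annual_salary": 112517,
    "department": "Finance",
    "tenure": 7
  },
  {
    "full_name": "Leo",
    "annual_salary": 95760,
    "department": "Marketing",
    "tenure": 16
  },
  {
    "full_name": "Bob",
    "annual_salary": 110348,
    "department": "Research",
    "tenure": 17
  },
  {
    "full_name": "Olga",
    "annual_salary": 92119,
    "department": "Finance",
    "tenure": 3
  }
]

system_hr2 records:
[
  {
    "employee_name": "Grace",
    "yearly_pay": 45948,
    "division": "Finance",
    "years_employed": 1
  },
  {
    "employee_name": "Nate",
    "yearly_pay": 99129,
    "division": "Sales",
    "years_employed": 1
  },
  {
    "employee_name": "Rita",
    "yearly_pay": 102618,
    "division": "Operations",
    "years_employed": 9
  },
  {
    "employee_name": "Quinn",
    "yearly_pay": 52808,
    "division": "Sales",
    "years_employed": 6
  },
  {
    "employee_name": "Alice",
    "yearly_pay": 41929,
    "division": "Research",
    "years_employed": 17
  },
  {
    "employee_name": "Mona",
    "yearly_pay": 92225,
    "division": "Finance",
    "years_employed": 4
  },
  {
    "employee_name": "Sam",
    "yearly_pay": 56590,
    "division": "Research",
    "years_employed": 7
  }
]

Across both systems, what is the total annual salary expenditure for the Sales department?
253924

Schema mappings:
- "department" (system_hr1) = "division" (system_hr2) = department
- "annual_salary" (system_hr1) = "yearly_pay" (system_hr2) = salary

Sales salaries from system_hr1: 101987
Sales salaries from system_hr2: 151937

Total: 101987 + 151937 = 253924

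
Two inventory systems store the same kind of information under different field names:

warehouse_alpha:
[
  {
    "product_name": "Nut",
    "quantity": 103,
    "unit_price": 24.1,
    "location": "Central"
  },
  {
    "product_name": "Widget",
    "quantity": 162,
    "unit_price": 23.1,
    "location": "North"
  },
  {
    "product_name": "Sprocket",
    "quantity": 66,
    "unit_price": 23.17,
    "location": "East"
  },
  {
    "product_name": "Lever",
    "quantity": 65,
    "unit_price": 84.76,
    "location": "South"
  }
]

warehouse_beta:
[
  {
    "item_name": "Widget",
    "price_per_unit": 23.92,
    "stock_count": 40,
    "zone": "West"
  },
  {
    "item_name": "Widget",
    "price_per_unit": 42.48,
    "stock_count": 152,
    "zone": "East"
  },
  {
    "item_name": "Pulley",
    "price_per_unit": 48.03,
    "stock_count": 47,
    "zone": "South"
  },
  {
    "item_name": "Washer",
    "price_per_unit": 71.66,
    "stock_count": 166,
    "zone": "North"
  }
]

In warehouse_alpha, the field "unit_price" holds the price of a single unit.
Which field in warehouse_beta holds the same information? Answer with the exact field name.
price_per_unit

In warehouse_alpha, "unit_price" holds the price of a single unit.
The fields in warehouse_beta are: "item_name", "price_per_unit", "stock_count", "zone".
"price_per_unit" is the match: the name refers to the same concept and its values are decimal currency amounts (e.g. 23.92, 42.48).
The other fields ("item_name", "stock_count", "zone") hold different kinds of data.

So "unit_price" in warehouse_alpha corresponds to "price_per_unit" in warehouse_beta.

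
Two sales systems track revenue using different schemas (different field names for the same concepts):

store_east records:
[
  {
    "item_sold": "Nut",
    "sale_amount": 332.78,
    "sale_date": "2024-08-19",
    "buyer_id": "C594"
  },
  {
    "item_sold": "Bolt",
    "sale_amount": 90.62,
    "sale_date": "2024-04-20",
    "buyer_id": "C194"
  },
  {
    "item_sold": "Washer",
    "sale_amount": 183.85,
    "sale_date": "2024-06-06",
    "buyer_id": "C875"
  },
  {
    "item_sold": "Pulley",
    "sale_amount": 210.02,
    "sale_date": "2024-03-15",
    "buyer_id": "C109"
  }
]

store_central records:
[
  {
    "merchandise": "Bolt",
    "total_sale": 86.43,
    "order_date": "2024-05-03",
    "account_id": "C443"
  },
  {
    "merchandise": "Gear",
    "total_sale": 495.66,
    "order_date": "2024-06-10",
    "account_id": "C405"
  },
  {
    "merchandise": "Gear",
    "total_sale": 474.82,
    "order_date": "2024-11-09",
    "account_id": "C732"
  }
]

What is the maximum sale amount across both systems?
495.66

Reconcile: "sale_amount" (store_east) = "total_sale" (store_central) = sale amount

Maximum in store_east: 332.78
Maximum in store_central: 495.66

Overall maximum: max(332.78, 495.66) = 495.66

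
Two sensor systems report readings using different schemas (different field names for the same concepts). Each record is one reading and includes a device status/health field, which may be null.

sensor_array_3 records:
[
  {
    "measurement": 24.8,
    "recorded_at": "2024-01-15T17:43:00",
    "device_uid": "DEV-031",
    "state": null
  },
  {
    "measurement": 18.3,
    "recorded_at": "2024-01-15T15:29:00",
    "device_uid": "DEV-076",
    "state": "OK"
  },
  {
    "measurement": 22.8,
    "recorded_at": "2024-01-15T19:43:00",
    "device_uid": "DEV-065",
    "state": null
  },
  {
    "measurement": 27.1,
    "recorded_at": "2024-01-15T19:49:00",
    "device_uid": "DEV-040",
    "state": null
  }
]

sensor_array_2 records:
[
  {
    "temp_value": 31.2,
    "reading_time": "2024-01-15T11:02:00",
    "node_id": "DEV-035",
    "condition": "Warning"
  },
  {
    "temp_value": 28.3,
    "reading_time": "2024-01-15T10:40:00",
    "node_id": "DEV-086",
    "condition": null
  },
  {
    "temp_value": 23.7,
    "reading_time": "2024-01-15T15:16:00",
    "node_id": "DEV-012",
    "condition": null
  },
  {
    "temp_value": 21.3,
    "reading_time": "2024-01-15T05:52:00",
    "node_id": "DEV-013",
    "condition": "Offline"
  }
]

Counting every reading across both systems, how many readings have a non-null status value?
3

Schema mapping: "state" (sensor_array_3) = "condition" (sensor_array_2) = status

Non-null in sensor_array_3: 1
Non-null in sensor_array_2: 2

Total non-null: 1 + 2 = 3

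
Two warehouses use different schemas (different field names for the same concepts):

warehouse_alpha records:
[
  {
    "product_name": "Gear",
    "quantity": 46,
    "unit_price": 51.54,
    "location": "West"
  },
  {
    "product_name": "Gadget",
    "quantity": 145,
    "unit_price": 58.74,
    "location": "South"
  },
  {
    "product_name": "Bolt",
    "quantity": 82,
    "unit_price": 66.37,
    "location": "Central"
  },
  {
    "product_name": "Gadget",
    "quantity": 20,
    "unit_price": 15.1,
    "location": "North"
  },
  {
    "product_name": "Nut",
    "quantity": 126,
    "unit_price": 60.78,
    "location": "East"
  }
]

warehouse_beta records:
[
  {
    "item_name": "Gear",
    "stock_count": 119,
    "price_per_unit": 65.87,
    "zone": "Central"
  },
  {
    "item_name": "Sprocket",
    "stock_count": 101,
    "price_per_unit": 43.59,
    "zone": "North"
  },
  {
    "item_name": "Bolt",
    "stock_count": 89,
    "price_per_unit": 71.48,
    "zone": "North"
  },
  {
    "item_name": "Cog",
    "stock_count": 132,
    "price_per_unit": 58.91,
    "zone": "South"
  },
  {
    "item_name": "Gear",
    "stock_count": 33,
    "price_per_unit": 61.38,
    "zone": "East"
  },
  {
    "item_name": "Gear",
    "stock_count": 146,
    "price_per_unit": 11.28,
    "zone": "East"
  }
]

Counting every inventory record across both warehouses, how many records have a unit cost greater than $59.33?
5

Schema mapping: "unit_price" (warehouse_alpha) = "price_per_unit" (warehouse_beta) = unit cost

Records > $59.33 in warehouse_alpha: 2
Records > $59.33 in warehouse_beta: 3

Total count: 2 + 3 = 5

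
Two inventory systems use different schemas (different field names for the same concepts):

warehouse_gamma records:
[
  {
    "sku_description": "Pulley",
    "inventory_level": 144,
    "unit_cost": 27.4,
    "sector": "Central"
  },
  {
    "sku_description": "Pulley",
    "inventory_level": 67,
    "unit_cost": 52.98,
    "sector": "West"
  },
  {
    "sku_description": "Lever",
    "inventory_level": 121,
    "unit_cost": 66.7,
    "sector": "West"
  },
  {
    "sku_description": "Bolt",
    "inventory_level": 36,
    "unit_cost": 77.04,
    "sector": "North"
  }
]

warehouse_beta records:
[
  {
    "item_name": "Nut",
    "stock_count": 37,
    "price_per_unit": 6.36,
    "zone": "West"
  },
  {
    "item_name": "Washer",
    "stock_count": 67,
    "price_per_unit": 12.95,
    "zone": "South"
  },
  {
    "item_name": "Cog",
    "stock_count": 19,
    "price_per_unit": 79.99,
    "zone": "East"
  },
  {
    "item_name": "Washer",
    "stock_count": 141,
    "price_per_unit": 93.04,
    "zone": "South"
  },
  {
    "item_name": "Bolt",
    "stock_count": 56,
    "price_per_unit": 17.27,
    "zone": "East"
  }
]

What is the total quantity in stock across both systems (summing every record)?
688

To reconcile these schemas, identify the field holding the quantity in stock in each system:
1. In warehouse_gamma it is "inventory_level"
2. In warehouse_beta it is "stock_count"

From warehouse_gamma: 144 + 67 + 121 + 36 = 368
From warehouse_beta: 37 + 67 + 19 + 141 + 56 = 320

Total: 368 + 320 = 688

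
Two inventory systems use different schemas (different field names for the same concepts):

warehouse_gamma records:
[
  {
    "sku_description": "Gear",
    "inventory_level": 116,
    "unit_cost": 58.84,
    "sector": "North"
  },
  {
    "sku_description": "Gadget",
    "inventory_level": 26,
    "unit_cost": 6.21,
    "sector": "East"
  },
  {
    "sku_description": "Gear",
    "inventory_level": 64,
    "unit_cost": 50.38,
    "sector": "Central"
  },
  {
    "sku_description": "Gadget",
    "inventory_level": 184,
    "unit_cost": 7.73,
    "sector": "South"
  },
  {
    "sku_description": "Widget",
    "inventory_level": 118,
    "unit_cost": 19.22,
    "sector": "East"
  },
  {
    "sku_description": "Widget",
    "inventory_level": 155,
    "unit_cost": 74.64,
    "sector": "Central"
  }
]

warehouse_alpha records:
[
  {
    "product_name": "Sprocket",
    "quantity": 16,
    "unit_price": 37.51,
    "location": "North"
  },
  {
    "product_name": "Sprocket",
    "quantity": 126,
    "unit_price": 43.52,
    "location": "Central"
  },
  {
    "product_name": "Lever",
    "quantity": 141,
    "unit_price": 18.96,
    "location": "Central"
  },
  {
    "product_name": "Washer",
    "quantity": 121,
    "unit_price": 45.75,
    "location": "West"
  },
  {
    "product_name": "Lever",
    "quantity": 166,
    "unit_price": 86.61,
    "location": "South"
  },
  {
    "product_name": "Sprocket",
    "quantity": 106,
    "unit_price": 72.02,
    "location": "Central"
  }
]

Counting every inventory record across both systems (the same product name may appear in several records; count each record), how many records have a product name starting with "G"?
4

Schema mapping: "sku_description" (warehouse_gamma) = "product_name" (warehouse_alpha) = product name

Records with product name starting with "G" in warehouse_gamma: 4
Records with product name starting with "G" in warehouse_alpha: 0

Total: 4 + 0 = 4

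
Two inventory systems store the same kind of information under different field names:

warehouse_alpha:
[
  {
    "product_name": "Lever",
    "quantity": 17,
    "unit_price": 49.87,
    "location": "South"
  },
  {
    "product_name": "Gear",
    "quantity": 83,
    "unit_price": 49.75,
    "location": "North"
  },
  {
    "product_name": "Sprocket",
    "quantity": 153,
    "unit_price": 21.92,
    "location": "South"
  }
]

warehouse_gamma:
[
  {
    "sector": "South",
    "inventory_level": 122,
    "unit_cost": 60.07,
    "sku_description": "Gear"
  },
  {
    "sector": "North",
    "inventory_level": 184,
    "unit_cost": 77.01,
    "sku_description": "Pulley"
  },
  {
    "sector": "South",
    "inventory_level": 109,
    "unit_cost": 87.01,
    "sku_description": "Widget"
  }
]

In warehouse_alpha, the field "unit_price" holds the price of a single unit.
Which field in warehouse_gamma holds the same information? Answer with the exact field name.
unit_cost

In warehouse_alpha, "unit_price" holds the price of a single unit.
The fields in warehouse_gamma are: "sector", "inventory_level", "unit_cost", "sku_description".
"unit_cost" is the match: the name refers to the same concept and its values are decimal currency amounts (e.g. 60.07, 77.01).
The other fields ("sector", "inventory_level", "sku_description") hold different kinds of data.

So "unit_price" in warehouse_alpha corresponds to "unit_cost" in warehouse_gamma.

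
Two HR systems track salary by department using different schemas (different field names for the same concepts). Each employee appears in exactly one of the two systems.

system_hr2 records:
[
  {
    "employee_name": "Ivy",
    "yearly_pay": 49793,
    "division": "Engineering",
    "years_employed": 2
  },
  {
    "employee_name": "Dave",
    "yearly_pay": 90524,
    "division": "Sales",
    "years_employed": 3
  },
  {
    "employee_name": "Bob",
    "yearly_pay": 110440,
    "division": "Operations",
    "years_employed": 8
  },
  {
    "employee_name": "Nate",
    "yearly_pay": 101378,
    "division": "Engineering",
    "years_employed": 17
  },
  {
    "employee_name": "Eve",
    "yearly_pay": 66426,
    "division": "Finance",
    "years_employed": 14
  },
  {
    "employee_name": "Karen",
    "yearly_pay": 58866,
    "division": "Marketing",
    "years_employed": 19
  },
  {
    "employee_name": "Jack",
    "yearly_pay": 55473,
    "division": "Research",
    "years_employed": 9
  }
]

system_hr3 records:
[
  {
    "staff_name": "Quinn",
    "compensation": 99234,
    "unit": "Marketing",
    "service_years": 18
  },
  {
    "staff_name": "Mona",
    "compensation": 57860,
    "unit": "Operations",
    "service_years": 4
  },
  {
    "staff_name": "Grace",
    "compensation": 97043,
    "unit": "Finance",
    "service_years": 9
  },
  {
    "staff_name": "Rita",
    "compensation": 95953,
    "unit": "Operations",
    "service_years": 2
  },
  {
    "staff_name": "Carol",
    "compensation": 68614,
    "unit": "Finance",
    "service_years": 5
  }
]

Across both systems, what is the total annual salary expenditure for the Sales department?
90524

Schema mappings:
- "division" (system_hr2) = "unit" (system_hr3) = department
- "yearly_pay" (system_hr2) = "compensation" (system_hr3) = salary

Sales salaries from system_hr2: 90524
Sales salaries from system_hr3: 0

Total: 90524 + 0 = 90524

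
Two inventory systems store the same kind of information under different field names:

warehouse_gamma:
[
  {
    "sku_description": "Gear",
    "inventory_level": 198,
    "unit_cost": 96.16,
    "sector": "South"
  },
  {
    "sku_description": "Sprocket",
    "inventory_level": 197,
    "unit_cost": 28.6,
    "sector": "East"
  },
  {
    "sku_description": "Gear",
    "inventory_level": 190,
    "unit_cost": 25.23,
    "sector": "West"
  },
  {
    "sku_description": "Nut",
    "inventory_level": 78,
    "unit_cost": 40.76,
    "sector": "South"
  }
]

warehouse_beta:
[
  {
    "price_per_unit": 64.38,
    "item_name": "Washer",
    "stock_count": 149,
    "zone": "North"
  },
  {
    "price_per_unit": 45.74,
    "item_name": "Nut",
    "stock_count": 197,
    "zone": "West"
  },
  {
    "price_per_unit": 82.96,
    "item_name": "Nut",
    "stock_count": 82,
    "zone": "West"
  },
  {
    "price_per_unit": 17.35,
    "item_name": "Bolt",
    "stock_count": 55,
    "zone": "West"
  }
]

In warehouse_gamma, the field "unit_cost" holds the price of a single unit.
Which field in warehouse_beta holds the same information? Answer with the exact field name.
price_per_unit

In warehouse_gamma, "unit_cost" holds the price of a single unit.
The fields in warehouse_beta are: "price_per_unit", "item_name", "stock_count", "zone".
"price_per_unit" is the match: the name refers to the same concept and its values are decimal currency amounts (e.g. 64.38, 45.74).
The other fields ("item_name", "stock_count", "zone") hold different kinds of data.

So "unit_cost" in warehouse_gamma corresponds to "price_per_unit" in warehouse_beta.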